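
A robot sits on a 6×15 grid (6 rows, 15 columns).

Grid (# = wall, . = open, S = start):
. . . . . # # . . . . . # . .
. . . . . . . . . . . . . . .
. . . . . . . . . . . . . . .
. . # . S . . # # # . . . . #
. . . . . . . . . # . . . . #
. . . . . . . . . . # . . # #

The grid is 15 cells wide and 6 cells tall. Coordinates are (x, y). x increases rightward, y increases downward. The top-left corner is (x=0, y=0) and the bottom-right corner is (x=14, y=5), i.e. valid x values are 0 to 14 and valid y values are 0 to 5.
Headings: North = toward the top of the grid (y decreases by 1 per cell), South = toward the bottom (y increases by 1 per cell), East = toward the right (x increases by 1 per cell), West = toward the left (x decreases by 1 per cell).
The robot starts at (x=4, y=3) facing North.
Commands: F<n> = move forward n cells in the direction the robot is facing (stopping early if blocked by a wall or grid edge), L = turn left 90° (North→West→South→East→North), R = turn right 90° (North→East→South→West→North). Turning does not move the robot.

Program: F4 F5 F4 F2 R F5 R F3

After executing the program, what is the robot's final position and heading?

Start: (x=4, y=3), facing North
  F4: move forward 3/4 (blocked), now at (x=4, y=0)
  F5: move forward 0/5 (blocked), now at (x=4, y=0)
  F4: move forward 0/4 (blocked), now at (x=4, y=0)
  F2: move forward 0/2 (blocked), now at (x=4, y=0)
  R: turn right, now facing East
  F5: move forward 0/5 (blocked), now at (x=4, y=0)
  R: turn right, now facing South
  F3: move forward 3, now at (x=4, y=3)
Final: (x=4, y=3), facing South

Answer: Final position: (x=4, y=3), facing South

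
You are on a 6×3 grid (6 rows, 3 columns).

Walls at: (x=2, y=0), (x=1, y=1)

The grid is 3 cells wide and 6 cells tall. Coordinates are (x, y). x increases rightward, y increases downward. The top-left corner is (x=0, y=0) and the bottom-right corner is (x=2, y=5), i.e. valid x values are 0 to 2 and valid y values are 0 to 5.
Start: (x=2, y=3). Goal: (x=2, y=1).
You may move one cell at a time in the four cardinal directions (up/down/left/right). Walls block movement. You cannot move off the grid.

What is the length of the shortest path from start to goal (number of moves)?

BFS from (x=2, y=3) until reaching (x=2, y=1):
  Distance 0: (x=2, y=3)
  Distance 1: (x=2, y=2), (x=1, y=3), (x=2, y=4)
  Distance 2: (x=2, y=1), (x=1, y=2), (x=0, y=3), (x=1, y=4), (x=2, y=5)  <- goal reached here
One shortest path (2 moves): (x=2, y=3) -> (x=2, y=2) -> (x=2, y=1)

Answer: Shortest path length: 2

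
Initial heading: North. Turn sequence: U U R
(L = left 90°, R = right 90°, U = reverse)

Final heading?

Start: North
  U (U-turn (180°)) -> South
  U (U-turn (180°)) -> North
  R (right (90° clockwise)) -> East
Final: East

Answer: Final heading: East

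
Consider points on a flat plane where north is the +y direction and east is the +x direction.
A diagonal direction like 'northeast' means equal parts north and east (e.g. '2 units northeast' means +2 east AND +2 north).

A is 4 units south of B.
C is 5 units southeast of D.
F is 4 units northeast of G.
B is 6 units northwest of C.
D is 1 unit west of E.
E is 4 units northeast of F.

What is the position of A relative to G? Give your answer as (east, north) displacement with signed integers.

Answer: A is at (east=6, north=5) relative to G.

Derivation:
Place G at the origin (east=0, north=0).
  F is 4 units northeast of G: delta (east=+4, north=+4); F at (east=4, north=4).
  E is 4 units northeast of F: delta (east=+4, north=+4); E at (east=8, north=8).
  D is 1 unit west of E: delta (east=-1, north=+0); D at (east=7, north=8).
  C is 5 units southeast of D: delta (east=+5, north=-5); C at (east=12, north=3).
  B is 6 units northwest of C: delta (east=-6, north=+6); B at (east=6, north=9).
  A is 4 units south of B: delta (east=+0, north=-4); A at (east=6, north=5).
Therefore A relative to G: (east=6, north=5).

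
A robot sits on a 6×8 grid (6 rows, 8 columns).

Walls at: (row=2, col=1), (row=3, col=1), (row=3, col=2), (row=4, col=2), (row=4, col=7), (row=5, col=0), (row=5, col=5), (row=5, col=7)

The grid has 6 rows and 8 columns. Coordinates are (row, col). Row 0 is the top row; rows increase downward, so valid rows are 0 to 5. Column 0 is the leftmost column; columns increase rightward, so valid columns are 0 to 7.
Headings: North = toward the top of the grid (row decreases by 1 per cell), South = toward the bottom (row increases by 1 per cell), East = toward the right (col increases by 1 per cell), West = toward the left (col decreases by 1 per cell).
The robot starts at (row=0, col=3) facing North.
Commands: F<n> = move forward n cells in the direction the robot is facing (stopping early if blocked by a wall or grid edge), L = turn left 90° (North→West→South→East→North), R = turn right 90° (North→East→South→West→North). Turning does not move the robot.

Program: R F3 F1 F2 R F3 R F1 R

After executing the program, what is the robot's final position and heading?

Answer: Final position: (row=3, col=6), facing North

Derivation:
Start: (row=0, col=3), facing North
  R: turn right, now facing East
  F3: move forward 3, now at (row=0, col=6)
  F1: move forward 1, now at (row=0, col=7)
  F2: move forward 0/2 (blocked), now at (row=0, col=7)
  R: turn right, now facing South
  F3: move forward 3, now at (row=3, col=7)
  R: turn right, now facing West
  F1: move forward 1, now at (row=3, col=6)
  R: turn right, now facing North
Final: (row=3, col=6), facing North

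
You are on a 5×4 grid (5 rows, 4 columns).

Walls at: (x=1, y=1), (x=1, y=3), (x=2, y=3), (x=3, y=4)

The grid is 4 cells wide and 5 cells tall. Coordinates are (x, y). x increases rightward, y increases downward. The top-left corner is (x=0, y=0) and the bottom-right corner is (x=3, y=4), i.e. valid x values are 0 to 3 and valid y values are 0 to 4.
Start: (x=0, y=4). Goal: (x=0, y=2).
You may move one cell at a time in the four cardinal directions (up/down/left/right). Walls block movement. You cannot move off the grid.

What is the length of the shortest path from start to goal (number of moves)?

Answer: Shortest path length: 2

Derivation:
BFS from (x=0, y=4) until reaching (x=0, y=2):
  Distance 0: (x=0, y=4)
  Distance 1: (x=0, y=3), (x=1, y=4)
  Distance 2: (x=0, y=2), (x=2, y=4)  <- goal reached here
One shortest path (2 moves): (x=0, y=4) -> (x=0, y=3) -> (x=0, y=2)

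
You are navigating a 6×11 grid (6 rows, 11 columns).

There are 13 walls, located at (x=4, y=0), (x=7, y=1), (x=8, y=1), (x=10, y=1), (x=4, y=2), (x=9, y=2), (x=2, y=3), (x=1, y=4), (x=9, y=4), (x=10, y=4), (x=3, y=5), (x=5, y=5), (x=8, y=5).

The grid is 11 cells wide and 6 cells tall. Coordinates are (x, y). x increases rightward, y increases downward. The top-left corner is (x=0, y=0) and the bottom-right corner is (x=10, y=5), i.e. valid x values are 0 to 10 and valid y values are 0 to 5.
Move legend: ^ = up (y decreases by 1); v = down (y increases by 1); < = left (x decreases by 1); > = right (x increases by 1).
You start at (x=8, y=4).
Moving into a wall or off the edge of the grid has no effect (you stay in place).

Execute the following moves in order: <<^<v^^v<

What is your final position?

Start: (x=8, y=4)
  < (left): (x=8, y=4) -> (x=7, y=4)
  < (left): (x=7, y=4) -> (x=6, y=4)
  ^ (up): (x=6, y=4) -> (x=6, y=3)
  < (left): (x=6, y=3) -> (x=5, y=3)
  v (down): (x=5, y=3) -> (x=5, y=4)
  ^ (up): (x=5, y=4) -> (x=5, y=3)
  ^ (up): (x=5, y=3) -> (x=5, y=2)
  v (down): (x=5, y=2) -> (x=5, y=3)
  < (left): (x=5, y=3) -> (x=4, y=3)
Final: (x=4, y=3)

Answer: Final position: (x=4, y=3)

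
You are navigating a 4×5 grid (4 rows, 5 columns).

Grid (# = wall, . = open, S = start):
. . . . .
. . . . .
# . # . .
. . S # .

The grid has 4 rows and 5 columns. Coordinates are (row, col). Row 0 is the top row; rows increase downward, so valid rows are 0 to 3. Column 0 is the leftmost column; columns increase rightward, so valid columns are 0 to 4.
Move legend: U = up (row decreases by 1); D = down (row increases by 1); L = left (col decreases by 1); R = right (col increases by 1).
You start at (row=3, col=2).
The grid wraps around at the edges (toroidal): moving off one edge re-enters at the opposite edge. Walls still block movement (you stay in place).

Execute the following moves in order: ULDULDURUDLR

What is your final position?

Start: (row=3, col=2)
  U (up): blocked, stay at (row=3, col=2)
  L (left): (row=3, col=2) -> (row=3, col=1)
  D (down): (row=3, col=1) -> (row=0, col=1)
  U (up): (row=0, col=1) -> (row=3, col=1)
  L (left): (row=3, col=1) -> (row=3, col=0)
  D (down): (row=3, col=0) -> (row=0, col=0)
  U (up): (row=0, col=0) -> (row=3, col=0)
  R (right): (row=3, col=0) -> (row=3, col=1)
  U (up): (row=3, col=1) -> (row=2, col=1)
  D (down): (row=2, col=1) -> (row=3, col=1)
  L (left): (row=3, col=1) -> (row=3, col=0)
  R (right): (row=3, col=0) -> (row=3, col=1)
Final: (row=3, col=1)

Answer: Final position: (row=3, col=1)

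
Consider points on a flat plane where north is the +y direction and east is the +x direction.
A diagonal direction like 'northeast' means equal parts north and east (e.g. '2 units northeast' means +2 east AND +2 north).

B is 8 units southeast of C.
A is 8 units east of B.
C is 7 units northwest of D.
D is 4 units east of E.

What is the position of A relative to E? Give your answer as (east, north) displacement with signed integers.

Place E at the origin (east=0, north=0).
  D is 4 units east of E: delta (east=+4, north=+0); D at (east=4, north=0).
  C is 7 units northwest of D: delta (east=-7, north=+7); C at (east=-3, north=7).
  B is 8 units southeast of C: delta (east=+8, north=-8); B at (east=5, north=-1).
  A is 8 units east of B: delta (east=+8, north=+0); A at (east=13, north=-1).
Therefore A relative to E: (east=13, north=-1).

Answer: A is at (east=13, north=-1) relative to E.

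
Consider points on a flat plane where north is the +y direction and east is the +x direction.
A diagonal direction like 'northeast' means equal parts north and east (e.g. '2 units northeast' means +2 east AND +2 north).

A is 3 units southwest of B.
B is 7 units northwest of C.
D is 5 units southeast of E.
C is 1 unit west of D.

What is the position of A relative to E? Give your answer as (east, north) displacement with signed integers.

Place E at the origin (east=0, north=0).
  D is 5 units southeast of E: delta (east=+5, north=-5); D at (east=5, north=-5).
  C is 1 unit west of D: delta (east=-1, north=+0); C at (east=4, north=-5).
  B is 7 units northwest of C: delta (east=-7, north=+7); B at (east=-3, north=2).
  A is 3 units southwest of B: delta (east=-3, north=-3); A at (east=-6, north=-1).
Therefore A relative to E: (east=-6, north=-1).

Answer: A is at (east=-6, north=-1) relative to E.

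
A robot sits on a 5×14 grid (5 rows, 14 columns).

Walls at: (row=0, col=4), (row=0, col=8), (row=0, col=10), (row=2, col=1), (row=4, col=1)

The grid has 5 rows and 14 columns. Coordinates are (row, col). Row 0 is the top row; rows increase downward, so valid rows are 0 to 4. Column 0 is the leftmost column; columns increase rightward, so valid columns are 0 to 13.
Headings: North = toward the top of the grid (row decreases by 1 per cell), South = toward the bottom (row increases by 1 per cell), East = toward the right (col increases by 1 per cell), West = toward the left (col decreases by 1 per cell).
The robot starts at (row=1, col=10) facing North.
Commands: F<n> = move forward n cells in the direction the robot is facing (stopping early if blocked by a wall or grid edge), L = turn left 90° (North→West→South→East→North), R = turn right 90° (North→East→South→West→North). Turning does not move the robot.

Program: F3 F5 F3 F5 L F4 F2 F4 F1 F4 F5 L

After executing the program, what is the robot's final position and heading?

Start: (row=1, col=10), facing North
  F3: move forward 0/3 (blocked), now at (row=1, col=10)
  F5: move forward 0/5 (blocked), now at (row=1, col=10)
  F3: move forward 0/3 (blocked), now at (row=1, col=10)
  F5: move forward 0/5 (blocked), now at (row=1, col=10)
  L: turn left, now facing West
  F4: move forward 4, now at (row=1, col=6)
  F2: move forward 2, now at (row=1, col=4)
  F4: move forward 4, now at (row=1, col=0)
  F1: move forward 0/1 (blocked), now at (row=1, col=0)
  F4: move forward 0/4 (blocked), now at (row=1, col=0)
  F5: move forward 0/5 (blocked), now at (row=1, col=0)
  L: turn left, now facing South
Final: (row=1, col=0), facing South

Answer: Final position: (row=1, col=0), facing South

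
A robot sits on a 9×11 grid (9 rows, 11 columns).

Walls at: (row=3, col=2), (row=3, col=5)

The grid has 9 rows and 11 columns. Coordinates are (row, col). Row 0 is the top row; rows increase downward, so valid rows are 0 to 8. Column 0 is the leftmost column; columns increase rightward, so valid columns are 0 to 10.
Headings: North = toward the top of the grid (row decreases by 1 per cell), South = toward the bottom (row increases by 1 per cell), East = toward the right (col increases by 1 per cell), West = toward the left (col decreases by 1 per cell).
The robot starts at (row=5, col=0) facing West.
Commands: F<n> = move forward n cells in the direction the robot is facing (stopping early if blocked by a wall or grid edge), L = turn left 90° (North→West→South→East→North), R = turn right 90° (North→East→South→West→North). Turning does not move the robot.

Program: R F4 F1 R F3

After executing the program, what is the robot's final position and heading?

Start: (row=5, col=0), facing West
  R: turn right, now facing North
  F4: move forward 4, now at (row=1, col=0)
  F1: move forward 1, now at (row=0, col=0)
  R: turn right, now facing East
  F3: move forward 3, now at (row=0, col=3)
Final: (row=0, col=3), facing East

Answer: Final position: (row=0, col=3), facing East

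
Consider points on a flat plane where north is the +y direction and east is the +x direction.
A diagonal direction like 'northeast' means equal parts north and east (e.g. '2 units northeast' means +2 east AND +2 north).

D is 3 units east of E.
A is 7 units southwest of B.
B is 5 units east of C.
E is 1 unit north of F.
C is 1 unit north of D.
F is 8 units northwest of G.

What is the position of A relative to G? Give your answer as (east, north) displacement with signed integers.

Answer: A is at (east=-7, north=3) relative to G.

Derivation:
Place G at the origin (east=0, north=0).
  F is 8 units northwest of G: delta (east=-8, north=+8); F at (east=-8, north=8).
  E is 1 unit north of F: delta (east=+0, north=+1); E at (east=-8, north=9).
  D is 3 units east of E: delta (east=+3, north=+0); D at (east=-5, north=9).
  C is 1 unit north of D: delta (east=+0, north=+1); C at (east=-5, north=10).
  B is 5 units east of C: delta (east=+5, north=+0); B at (east=0, north=10).
  A is 7 units southwest of B: delta (east=-7, north=-7); A at (east=-7, north=3).
Therefore A relative to G: (east=-7, north=3).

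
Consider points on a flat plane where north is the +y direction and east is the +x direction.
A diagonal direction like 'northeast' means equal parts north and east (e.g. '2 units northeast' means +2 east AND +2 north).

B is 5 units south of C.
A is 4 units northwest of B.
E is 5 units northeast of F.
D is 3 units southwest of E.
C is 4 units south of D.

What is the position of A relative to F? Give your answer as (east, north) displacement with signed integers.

Answer: A is at (east=-2, north=-3) relative to F.

Derivation:
Place F at the origin (east=0, north=0).
  E is 5 units northeast of F: delta (east=+5, north=+5); E at (east=5, north=5).
  D is 3 units southwest of E: delta (east=-3, north=-3); D at (east=2, north=2).
  C is 4 units south of D: delta (east=+0, north=-4); C at (east=2, north=-2).
  B is 5 units south of C: delta (east=+0, north=-5); B at (east=2, north=-7).
  A is 4 units northwest of B: delta (east=-4, north=+4); A at (east=-2, north=-3).
Therefore A relative to F: (east=-2, north=-3).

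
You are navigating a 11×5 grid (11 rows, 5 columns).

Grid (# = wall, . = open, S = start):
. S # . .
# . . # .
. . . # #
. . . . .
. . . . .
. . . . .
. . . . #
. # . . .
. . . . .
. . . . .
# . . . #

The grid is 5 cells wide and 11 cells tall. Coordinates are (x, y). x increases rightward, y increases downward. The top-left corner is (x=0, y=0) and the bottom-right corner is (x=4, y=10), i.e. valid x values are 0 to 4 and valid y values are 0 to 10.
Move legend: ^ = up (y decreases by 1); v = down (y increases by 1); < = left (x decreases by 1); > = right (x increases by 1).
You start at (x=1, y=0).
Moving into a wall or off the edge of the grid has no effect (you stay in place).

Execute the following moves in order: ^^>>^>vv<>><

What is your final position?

Answer: Final position: (x=1, y=2)

Derivation:
Start: (x=1, y=0)
  ^ (up): blocked, stay at (x=1, y=0)
  ^ (up): blocked, stay at (x=1, y=0)
  > (right): blocked, stay at (x=1, y=0)
  > (right): blocked, stay at (x=1, y=0)
  ^ (up): blocked, stay at (x=1, y=0)
  > (right): blocked, stay at (x=1, y=0)
  v (down): (x=1, y=0) -> (x=1, y=1)
  v (down): (x=1, y=1) -> (x=1, y=2)
  < (left): (x=1, y=2) -> (x=0, y=2)
  > (right): (x=0, y=2) -> (x=1, y=2)
  > (right): (x=1, y=2) -> (x=2, y=2)
  < (left): (x=2, y=2) -> (x=1, y=2)
Final: (x=1, y=2)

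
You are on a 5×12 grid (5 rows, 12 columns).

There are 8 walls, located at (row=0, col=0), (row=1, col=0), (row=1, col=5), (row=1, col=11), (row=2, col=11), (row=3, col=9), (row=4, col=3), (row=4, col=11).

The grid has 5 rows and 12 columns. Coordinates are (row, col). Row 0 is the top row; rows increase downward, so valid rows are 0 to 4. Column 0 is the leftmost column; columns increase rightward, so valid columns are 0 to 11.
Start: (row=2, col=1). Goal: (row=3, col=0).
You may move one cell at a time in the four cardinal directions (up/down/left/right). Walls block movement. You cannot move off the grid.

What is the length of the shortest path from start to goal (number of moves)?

BFS from (row=2, col=1) until reaching (row=3, col=0):
  Distance 0: (row=2, col=1)
  Distance 1: (row=1, col=1), (row=2, col=0), (row=2, col=2), (row=3, col=1)
  Distance 2: (row=0, col=1), (row=1, col=2), (row=2, col=3), (row=3, col=0), (row=3, col=2), (row=4, col=1)  <- goal reached here
One shortest path (2 moves): (row=2, col=1) -> (row=2, col=0) -> (row=3, col=0)

Answer: Shortest path length: 2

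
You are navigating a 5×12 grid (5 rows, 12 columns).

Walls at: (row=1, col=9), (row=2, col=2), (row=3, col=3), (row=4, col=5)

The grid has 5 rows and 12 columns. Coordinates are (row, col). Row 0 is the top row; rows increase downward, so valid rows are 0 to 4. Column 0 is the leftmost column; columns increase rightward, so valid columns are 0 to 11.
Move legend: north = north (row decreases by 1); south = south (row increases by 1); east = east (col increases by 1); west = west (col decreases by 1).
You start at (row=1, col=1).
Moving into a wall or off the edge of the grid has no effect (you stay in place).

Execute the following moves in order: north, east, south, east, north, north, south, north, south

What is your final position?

Start: (row=1, col=1)
  north (north): (row=1, col=1) -> (row=0, col=1)
  east (east): (row=0, col=1) -> (row=0, col=2)
  south (south): (row=0, col=2) -> (row=1, col=2)
  east (east): (row=1, col=2) -> (row=1, col=3)
  north (north): (row=1, col=3) -> (row=0, col=3)
  north (north): blocked, stay at (row=0, col=3)
  south (south): (row=0, col=3) -> (row=1, col=3)
  north (north): (row=1, col=3) -> (row=0, col=3)
  south (south): (row=0, col=3) -> (row=1, col=3)
Final: (row=1, col=3)

Answer: Final position: (row=1, col=3)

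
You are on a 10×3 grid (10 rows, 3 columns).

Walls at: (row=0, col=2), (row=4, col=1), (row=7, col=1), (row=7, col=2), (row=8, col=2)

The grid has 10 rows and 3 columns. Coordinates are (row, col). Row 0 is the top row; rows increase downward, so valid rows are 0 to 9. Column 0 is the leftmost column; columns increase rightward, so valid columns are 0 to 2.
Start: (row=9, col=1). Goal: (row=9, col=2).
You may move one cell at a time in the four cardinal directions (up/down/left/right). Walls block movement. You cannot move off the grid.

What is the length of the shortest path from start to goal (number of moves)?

BFS from (row=9, col=1) until reaching (row=9, col=2):
  Distance 0: (row=9, col=1)
  Distance 1: (row=8, col=1), (row=9, col=0), (row=9, col=2)  <- goal reached here
One shortest path (1 moves): (row=9, col=1) -> (row=9, col=2)

Answer: Shortest path length: 1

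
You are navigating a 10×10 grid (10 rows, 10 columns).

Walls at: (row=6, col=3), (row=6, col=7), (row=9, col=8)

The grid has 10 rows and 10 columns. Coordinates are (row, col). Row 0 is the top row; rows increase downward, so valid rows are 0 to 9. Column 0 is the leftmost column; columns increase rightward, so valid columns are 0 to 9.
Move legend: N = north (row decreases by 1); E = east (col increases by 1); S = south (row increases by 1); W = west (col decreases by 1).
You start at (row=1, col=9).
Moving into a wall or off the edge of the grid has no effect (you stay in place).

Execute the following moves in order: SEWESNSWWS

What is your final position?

Answer: Final position: (row=4, col=7)

Derivation:
Start: (row=1, col=9)
  S (south): (row=1, col=9) -> (row=2, col=9)
  E (east): blocked, stay at (row=2, col=9)
  W (west): (row=2, col=9) -> (row=2, col=8)
  E (east): (row=2, col=8) -> (row=2, col=9)
  S (south): (row=2, col=9) -> (row=3, col=9)
  N (north): (row=3, col=9) -> (row=2, col=9)
  S (south): (row=2, col=9) -> (row=3, col=9)
  W (west): (row=3, col=9) -> (row=3, col=8)
  W (west): (row=3, col=8) -> (row=3, col=7)
  S (south): (row=3, col=7) -> (row=4, col=7)
Final: (row=4, col=7)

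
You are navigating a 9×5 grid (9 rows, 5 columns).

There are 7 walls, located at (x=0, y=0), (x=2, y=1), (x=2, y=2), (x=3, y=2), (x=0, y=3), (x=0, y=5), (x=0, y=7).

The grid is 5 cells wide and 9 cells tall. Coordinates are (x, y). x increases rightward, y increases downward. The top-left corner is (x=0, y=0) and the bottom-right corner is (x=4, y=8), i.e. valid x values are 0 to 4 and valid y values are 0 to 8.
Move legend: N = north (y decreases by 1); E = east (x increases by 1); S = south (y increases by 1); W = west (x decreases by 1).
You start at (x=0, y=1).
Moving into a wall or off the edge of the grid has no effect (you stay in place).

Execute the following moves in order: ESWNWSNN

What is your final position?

Answer: Final position: (x=0, y=1)

Derivation:
Start: (x=0, y=1)
  E (east): (x=0, y=1) -> (x=1, y=1)
  S (south): (x=1, y=1) -> (x=1, y=2)
  W (west): (x=1, y=2) -> (x=0, y=2)
  N (north): (x=0, y=2) -> (x=0, y=1)
  W (west): blocked, stay at (x=0, y=1)
  S (south): (x=0, y=1) -> (x=0, y=2)
  N (north): (x=0, y=2) -> (x=0, y=1)
  N (north): blocked, stay at (x=0, y=1)
Final: (x=0, y=1)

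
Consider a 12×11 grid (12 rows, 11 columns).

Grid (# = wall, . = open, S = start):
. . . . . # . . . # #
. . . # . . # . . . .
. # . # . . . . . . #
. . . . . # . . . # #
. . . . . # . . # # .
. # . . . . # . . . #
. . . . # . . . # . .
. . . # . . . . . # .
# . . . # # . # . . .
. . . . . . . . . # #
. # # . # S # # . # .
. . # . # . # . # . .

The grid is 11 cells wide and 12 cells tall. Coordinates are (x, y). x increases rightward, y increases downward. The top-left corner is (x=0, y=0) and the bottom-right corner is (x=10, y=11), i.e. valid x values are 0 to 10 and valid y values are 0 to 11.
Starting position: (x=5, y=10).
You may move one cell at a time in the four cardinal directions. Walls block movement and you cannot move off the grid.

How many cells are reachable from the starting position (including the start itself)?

BFS flood-fill from (x=5, y=10):
  Distance 0: (x=5, y=10)
  Distance 1: (x=5, y=9), (x=5, y=11)
  Distance 2: (x=4, y=9), (x=6, y=9)
  Distance 3: (x=6, y=8), (x=3, y=9), (x=7, y=9)
  Distance 4: (x=6, y=7), (x=3, y=8), (x=2, y=9), (x=8, y=9), (x=3, y=10)
  Distance 5: (x=6, y=6), (x=5, y=7), (x=7, y=7), (x=2, y=8), (x=8, y=8), (x=1, y=9), (x=8, y=10), (x=3, y=11)
  Distance 6: (x=5, y=6), (x=7, y=6), (x=2, y=7), (x=4, y=7), (x=8, y=7), (x=1, y=8), (x=9, y=8), (x=0, y=9)
  Distance 7: (x=5, y=5), (x=7, y=5), (x=2, y=6), (x=1, y=7), (x=10, y=8), (x=0, y=10)
  Distance 8: (x=7, y=4), (x=2, y=5), (x=4, y=5), (x=8, y=5), (x=1, y=6), (x=3, y=6), (x=0, y=7), (x=10, y=7), (x=0, y=11)
  Distance 9: (x=7, y=3), (x=2, y=4), (x=4, y=4), (x=6, y=4), (x=3, y=5), (x=9, y=5), (x=0, y=6), (x=10, y=6), (x=1, y=11)
  Distance 10: (x=7, y=2), (x=2, y=3), (x=4, y=3), (x=6, y=3), (x=8, y=3), (x=1, y=4), (x=3, y=4), (x=0, y=5), (x=9, y=6)
  Distance 11: (x=7, y=1), (x=2, y=2), (x=4, y=2), (x=6, y=2), (x=8, y=2), (x=1, y=3), (x=3, y=3), (x=0, y=4)
  Distance 12: (x=7, y=0), (x=2, y=1), (x=4, y=1), (x=8, y=1), (x=5, y=2), (x=9, y=2), (x=0, y=3)
  Distance 13: (x=2, y=0), (x=4, y=0), (x=6, y=0), (x=8, y=0), (x=1, y=1), (x=5, y=1), (x=9, y=1), (x=0, y=2)
  Distance 14: (x=1, y=0), (x=3, y=0), (x=0, y=1), (x=10, y=1)
  Distance 15: (x=0, y=0)
Total reachable: 90 (grid has 95 open cells total)

Answer: Reachable cells: 90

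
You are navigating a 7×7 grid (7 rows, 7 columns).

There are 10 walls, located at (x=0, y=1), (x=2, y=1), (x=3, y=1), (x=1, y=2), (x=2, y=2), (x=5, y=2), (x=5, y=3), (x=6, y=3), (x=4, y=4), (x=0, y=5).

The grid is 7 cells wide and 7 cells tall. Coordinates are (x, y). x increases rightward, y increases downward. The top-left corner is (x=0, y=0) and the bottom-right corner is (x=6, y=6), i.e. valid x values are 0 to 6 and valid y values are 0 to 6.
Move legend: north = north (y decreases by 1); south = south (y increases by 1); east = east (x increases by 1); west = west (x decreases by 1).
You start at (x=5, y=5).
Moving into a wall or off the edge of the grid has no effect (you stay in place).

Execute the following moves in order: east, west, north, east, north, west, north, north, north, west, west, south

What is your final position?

Start: (x=5, y=5)
  east (east): (x=5, y=5) -> (x=6, y=5)
  west (west): (x=6, y=5) -> (x=5, y=5)
  north (north): (x=5, y=5) -> (x=5, y=4)
  east (east): (x=5, y=4) -> (x=6, y=4)
  north (north): blocked, stay at (x=6, y=4)
  west (west): (x=6, y=4) -> (x=5, y=4)
  [×3]north (north): blocked, stay at (x=5, y=4)
  west (west): blocked, stay at (x=5, y=4)
  west (west): blocked, stay at (x=5, y=4)
  south (south): (x=5, y=4) -> (x=5, y=5)
Final: (x=5, y=5)

Answer: Final position: (x=5, y=5)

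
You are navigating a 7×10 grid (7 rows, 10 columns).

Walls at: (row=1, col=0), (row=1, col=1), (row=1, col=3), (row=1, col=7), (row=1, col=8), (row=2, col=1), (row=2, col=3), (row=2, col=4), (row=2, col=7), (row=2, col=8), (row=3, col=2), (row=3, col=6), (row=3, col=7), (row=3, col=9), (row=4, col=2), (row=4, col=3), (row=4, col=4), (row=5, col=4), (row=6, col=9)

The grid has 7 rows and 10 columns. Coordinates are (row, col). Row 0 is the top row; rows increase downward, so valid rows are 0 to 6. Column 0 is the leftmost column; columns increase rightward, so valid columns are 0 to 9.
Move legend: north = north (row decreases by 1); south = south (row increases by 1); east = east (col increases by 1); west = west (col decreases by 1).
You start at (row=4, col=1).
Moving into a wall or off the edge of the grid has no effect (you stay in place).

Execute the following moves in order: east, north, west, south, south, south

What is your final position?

Start: (row=4, col=1)
  east (east): blocked, stay at (row=4, col=1)
  north (north): (row=4, col=1) -> (row=3, col=1)
  west (west): (row=3, col=1) -> (row=3, col=0)
  south (south): (row=3, col=0) -> (row=4, col=0)
  south (south): (row=4, col=0) -> (row=5, col=0)
  south (south): (row=5, col=0) -> (row=6, col=0)
Final: (row=6, col=0)

Answer: Final position: (row=6, col=0)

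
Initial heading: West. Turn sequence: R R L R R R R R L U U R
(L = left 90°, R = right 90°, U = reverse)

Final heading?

Answer: Final heading: East

Derivation:
Start: West
  R (right (90° clockwise)) -> North
  R (right (90° clockwise)) -> East
  L (left (90° counter-clockwise)) -> North
  R (right (90° clockwise)) -> East
  R (right (90° clockwise)) -> South
  R (right (90° clockwise)) -> West
  R (right (90° clockwise)) -> North
  R (right (90° clockwise)) -> East
  L (left (90° counter-clockwise)) -> North
  U (U-turn (180°)) -> South
  U (U-turn (180°)) -> North
  R (right (90° clockwise)) -> East
Final: East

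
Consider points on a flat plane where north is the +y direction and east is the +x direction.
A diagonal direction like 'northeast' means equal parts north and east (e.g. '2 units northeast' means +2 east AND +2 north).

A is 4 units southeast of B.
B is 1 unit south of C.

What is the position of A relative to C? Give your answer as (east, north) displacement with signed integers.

Answer: A is at (east=4, north=-5) relative to C.

Derivation:
Place C at the origin (east=0, north=0).
  B is 1 unit south of C: delta (east=+0, north=-1); B at (east=0, north=-1).
  A is 4 units southeast of B: delta (east=+4, north=-4); A at (east=4, north=-5).
Therefore A relative to C: (east=4, north=-5).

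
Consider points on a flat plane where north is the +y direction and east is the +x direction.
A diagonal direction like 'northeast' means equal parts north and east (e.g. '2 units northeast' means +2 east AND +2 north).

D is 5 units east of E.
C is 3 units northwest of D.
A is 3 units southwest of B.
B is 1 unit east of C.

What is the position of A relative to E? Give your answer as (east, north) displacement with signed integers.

Answer: A is at (east=0, north=0) relative to E.

Derivation:
Place E at the origin (east=0, north=0).
  D is 5 units east of E: delta (east=+5, north=+0); D at (east=5, north=0).
  C is 3 units northwest of D: delta (east=-3, north=+3); C at (east=2, north=3).
  B is 1 unit east of C: delta (east=+1, north=+0); B at (east=3, north=3).
  A is 3 units southwest of B: delta (east=-3, north=-3); A at (east=0, north=0).
Therefore A relative to E: (east=0, north=0).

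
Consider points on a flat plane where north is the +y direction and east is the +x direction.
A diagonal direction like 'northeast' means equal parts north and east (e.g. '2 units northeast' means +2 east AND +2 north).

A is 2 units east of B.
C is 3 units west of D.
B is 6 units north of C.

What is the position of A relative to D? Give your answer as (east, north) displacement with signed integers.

Place D at the origin (east=0, north=0).
  C is 3 units west of D: delta (east=-3, north=+0); C at (east=-3, north=0).
  B is 6 units north of C: delta (east=+0, north=+6); B at (east=-3, north=6).
  A is 2 units east of B: delta (east=+2, north=+0); A at (east=-1, north=6).
Therefore A relative to D: (east=-1, north=6).

Answer: A is at (east=-1, north=6) relative to D.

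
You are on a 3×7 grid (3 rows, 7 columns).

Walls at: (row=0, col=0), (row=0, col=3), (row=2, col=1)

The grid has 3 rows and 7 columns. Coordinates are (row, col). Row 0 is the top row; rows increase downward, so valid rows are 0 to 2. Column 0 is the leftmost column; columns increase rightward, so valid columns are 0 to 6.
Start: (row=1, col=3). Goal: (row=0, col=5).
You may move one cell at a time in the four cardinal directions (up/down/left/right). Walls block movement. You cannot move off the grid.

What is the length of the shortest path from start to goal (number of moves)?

Answer: Shortest path length: 3

Derivation:
BFS from (row=1, col=3) until reaching (row=0, col=5):
  Distance 0: (row=1, col=3)
  Distance 1: (row=1, col=2), (row=1, col=4), (row=2, col=3)
  Distance 2: (row=0, col=2), (row=0, col=4), (row=1, col=1), (row=1, col=5), (row=2, col=2), (row=2, col=4)
  Distance 3: (row=0, col=1), (row=0, col=5), (row=1, col=0), (row=1, col=6), (row=2, col=5)  <- goal reached here
One shortest path (3 moves): (row=1, col=3) -> (row=1, col=4) -> (row=1, col=5) -> (row=0, col=5)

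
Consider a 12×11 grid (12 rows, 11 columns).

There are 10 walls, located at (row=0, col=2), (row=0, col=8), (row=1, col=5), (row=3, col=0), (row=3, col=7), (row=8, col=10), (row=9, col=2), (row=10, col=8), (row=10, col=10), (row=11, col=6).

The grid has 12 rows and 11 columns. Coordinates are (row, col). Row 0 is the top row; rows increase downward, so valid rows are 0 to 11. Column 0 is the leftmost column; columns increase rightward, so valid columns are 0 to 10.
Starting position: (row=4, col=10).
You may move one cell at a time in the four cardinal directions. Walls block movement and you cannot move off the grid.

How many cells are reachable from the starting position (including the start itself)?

BFS flood-fill from (row=4, col=10):
  Distance 0: (row=4, col=10)
  Distance 1: (row=3, col=10), (row=4, col=9), (row=5, col=10)
  Distance 2: (row=2, col=10), (row=3, col=9), (row=4, col=8), (row=5, col=9), (row=6, col=10)
  Distance 3: (row=1, col=10), (row=2, col=9), (row=3, col=8), (row=4, col=7), (row=5, col=8), (row=6, col=9), (row=7, col=10)
  Distance 4: (row=0, col=10), (row=1, col=9), (row=2, col=8), (row=4, col=6), (row=5, col=7), (row=6, col=8), (row=7, col=9)
  Distance 5: (row=0, col=9), (row=1, col=8), (row=2, col=7), (row=3, col=6), (row=4, col=5), (row=5, col=6), (row=6, col=7), (row=7, col=8), (row=8, col=9)
  Distance 6: (row=1, col=7), (row=2, col=6), (row=3, col=5), (row=4, col=4), (row=5, col=5), (row=6, col=6), (row=7, col=7), (row=8, col=8), (row=9, col=9)
  Distance 7: (row=0, col=7), (row=1, col=6), (row=2, col=5), (row=3, col=4), (row=4, col=3), (row=5, col=4), (row=6, col=5), (row=7, col=6), (row=8, col=7), (row=9, col=8), (row=9, col=10), (row=10, col=9)
  Distance 8: (row=0, col=6), (row=2, col=4), (row=3, col=3), (row=4, col=2), (row=5, col=3), (row=6, col=4), (row=7, col=5), (row=8, col=6), (row=9, col=7), (row=11, col=9)
  Distance 9: (row=0, col=5), (row=1, col=4), (row=2, col=3), (row=3, col=2), (row=4, col=1), (row=5, col=2), (row=6, col=3), (row=7, col=4), (row=8, col=5), (row=9, col=6), (row=10, col=7), (row=11, col=8), (row=11, col=10)
  Distance 10: (row=0, col=4), (row=1, col=3), (row=2, col=2), (row=3, col=1), (row=4, col=0), (row=5, col=1), (row=6, col=2), (row=7, col=3), (row=8, col=4), (row=9, col=5), (row=10, col=6), (row=11, col=7)
  Distance 11: (row=0, col=3), (row=1, col=2), (row=2, col=1), (row=5, col=0), (row=6, col=1), (row=7, col=2), (row=8, col=3), (row=9, col=4), (row=10, col=5)
  Distance 12: (row=1, col=1), (row=2, col=0), (row=6, col=0), (row=7, col=1), (row=8, col=2), (row=9, col=3), (row=10, col=4), (row=11, col=5)
  Distance 13: (row=0, col=1), (row=1, col=0), (row=7, col=0), (row=8, col=1), (row=10, col=3), (row=11, col=4)
  Distance 14: (row=0, col=0), (row=8, col=0), (row=9, col=1), (row=10, col=2), (row=11, col=3)
  Distance 15: (row=9, col=0), (row=10, col=1), (row=11, col=2)
  Distance 16: (row=10, col=0), (row=11, col=1)
  Distance 17: (row=11, col=0)
Total reachable: 122 (grid has 122 open cells total)

Answer: Reachable cells: 122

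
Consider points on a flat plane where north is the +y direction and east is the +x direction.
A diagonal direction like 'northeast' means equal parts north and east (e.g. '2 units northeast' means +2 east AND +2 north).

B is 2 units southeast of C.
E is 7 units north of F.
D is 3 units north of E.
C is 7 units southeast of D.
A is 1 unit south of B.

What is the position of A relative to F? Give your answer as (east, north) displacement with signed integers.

Place F at the origin (east=0, north=0).
  E is 7 units north of F: delta (east=+0, north=+7); E at (east=0, north=7).
  D is 3 units north of E: delta (east=+0, north=+3); D at (east=0, north=10).
  C is 7 units southeast of D: delta (east=+7, north=-7); C at (east=7, north=3).
  B is 2 units southeast of C: delta (east=+2, north=-2); B at (east=9, north=1).
  A is 1 unit south of B: delta (east=+0, north=-1); A at (east=9, north=0).
Therefore A relative to F: (east=9, north=0).

Answer: A is at (east=9, north=0) relative to F.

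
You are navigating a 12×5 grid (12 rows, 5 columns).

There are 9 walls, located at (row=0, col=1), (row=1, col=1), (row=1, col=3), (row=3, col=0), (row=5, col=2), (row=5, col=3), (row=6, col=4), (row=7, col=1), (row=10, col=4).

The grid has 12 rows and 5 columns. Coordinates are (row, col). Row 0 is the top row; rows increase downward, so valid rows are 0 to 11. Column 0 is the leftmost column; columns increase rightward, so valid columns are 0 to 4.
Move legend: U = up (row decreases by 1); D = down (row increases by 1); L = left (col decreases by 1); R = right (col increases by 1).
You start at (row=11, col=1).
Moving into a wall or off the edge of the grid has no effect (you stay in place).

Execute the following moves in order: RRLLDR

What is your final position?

Start: (row=11, col=1)
  R (right): (row=11, col=1) -> (row=11, col=2)
  R (right): (row=11, col=2) -> (row=11, col=3)
  L (left): (row=11, col=3) -> (row=11, col=2)
  L (left): (row=11, col=2) -> (row=11, col=1)
  D (down): blocked, stay at (row=11, col=1)
  R (right): (row=11, col=1) -> (row=11, col=2)
Final: (row=11, col=2)

Answer: Final position: (row=11, col=2)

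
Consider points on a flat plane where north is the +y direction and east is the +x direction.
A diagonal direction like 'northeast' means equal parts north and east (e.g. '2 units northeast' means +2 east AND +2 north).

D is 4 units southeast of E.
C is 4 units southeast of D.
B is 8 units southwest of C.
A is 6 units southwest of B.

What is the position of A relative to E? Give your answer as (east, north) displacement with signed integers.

Place E at the origin (east=0, north=0).
  D is 4 units southeast of E: delta (east=+4, north=-4); D at (east=4, north=-4).
  C is 4 units southeast of D: delta (east=+4, north=-4); C at (east=8, north=-8).
  B is 8 units southwest of C: delta (east=-8, north=-8); B at (east=0, north=-16).
  A is 6 units southwest of B: delta (east=-6, north=-6); A at (east=-6, north=-22).
Therefore A relative to E: (east=-6, north=-22).

Answer: A is at (east=-6, north=-22) relative to E.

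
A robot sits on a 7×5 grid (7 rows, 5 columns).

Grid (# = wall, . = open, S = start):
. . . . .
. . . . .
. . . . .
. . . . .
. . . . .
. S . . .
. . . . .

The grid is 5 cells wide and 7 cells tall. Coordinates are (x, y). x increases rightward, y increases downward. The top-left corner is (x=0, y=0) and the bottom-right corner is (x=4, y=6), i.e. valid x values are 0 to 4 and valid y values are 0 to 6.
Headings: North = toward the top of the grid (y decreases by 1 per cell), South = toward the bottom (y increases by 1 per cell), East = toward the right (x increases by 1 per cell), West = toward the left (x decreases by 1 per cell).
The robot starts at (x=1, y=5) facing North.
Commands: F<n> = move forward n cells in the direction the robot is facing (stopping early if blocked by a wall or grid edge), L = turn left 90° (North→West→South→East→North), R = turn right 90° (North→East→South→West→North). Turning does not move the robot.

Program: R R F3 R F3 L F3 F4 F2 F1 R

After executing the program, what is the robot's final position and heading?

Answer: Final position: (x=0, y=6), facing West

Derivation:
Start: (x=1, y=5), facing North
  R: turn right, now facing East
  R: turn right, now facing South
  F3: move forward 1/3 (blocked), now at (x=1, y=6)
  R: turn right, now facing West
  F3: move forward 1/3 (blocked), now at (x=0, y=6)
  L: turn left, now facing South
  F3: move forward 0/3 (blocked), now at (x=0, y=6)
  F4: move forward 0/4 (blocked), now at (x=0, y=6)
  F2: move forward 0/2 (blocked), now at (x=0, y=6)
  F1: move forward 0/1 (blocked), now at (x=0, y=6)
  R: turn right, now facing West
Final: (x=0, y=6), facing West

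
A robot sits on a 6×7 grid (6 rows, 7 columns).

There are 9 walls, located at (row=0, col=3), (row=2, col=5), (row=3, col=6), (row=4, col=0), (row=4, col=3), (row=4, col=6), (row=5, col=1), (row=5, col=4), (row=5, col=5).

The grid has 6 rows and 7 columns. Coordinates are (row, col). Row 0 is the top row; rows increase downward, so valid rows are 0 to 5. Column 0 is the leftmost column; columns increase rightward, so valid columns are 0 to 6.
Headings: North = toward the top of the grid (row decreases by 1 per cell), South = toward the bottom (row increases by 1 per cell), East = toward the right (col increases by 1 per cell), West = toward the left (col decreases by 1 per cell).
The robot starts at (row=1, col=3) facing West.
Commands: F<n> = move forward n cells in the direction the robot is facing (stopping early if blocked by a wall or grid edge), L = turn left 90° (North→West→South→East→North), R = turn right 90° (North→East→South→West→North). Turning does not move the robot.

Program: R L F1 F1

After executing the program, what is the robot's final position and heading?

Answer: Final position: (row=1, col=1), facing West

Derivation:
Start: (row=1, col=3), facing West
  R: turn right, now facing North
  L: turn left, now facing West
  F1: move forward 1, now at (row=1, col=2)
  F1: move forward 1, now at (row=1, col=1)
Final: (row=1, col=1), facing West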